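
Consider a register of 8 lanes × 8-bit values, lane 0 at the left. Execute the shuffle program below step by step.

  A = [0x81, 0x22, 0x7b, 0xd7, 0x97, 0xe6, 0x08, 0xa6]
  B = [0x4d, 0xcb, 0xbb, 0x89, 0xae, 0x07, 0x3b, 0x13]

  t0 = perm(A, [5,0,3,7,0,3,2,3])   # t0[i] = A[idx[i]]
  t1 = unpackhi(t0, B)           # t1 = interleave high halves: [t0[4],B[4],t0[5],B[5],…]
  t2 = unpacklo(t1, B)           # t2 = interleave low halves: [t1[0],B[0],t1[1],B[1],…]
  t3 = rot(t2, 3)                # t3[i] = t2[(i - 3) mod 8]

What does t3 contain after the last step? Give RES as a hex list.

t0 = [0xe6, 0x81, 0xd7, 0xa6, 0x81, 0xd7, 0x7b, 0xd7]
t1 = [0x81, 0xae, 0xd7, 0x07, 0x7b, 0x3b, 0xd7, 0x13]
t2 = [0x81, 0x4d, 0xae, 0xcb, 0xd7, 0xbb, 0x07, 0x89]
t3 = [0xbb, 0x07, 0x89, 0x81, 0x4d, 0xae, 0xcb, 0xd7]

RES = [ 0xbb  0x07  0x89  0x81  0x4d  0xae  0xcb  0xd7 ]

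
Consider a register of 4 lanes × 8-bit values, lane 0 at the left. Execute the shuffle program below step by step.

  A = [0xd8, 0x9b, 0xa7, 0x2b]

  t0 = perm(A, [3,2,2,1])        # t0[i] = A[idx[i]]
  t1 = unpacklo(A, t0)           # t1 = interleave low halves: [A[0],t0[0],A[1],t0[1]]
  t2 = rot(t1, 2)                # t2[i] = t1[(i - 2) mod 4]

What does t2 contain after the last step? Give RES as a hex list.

t0 = [0x2b, 0xa7, 0xa7, 0x9b]
t1 = [0xd8, 0x2b, 0x9b, 0xa7]
t2 = [0x9b, 0xa7, 0xd8, 0x2b]

RES = [ 0x9b  0xa7  0xd8  0x2b ]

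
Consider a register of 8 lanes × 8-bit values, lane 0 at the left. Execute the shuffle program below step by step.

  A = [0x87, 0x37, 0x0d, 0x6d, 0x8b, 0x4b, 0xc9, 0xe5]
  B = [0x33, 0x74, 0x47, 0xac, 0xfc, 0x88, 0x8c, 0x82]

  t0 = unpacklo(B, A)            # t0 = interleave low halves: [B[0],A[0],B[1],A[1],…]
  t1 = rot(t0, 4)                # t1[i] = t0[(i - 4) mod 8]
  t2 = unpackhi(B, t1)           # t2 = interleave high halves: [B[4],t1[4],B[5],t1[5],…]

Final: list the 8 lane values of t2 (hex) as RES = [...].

RES = [0xfc, 0x33, 0x88, 0x87, 0x8c, 0x74, 0x82, 0x37]

  t0: 33 87 74 37 47 0d ac 6d
  t1: 47 0d ac 6d 33 87 74 37
  t2: fc 33 88 87 8c 74 82 37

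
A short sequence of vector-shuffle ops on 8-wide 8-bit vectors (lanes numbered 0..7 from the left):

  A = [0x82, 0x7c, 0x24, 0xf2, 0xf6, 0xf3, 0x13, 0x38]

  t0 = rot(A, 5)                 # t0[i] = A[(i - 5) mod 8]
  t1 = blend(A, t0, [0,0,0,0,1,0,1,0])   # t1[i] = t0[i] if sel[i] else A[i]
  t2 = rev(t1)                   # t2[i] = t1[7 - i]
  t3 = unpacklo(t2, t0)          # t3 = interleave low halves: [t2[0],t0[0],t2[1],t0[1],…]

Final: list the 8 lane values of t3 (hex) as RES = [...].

RES = [ 0x38  0xf2  0x7c  0xf6  0xf3  0xf3  0x38  0x13 ]

→ t0 |f2|f6|f3|13|38|82|7c|24|
→ t1 |82|7c|24|f2|38|f3|7c|38|
→ t2 |38|7c|f3|38|f2|24|7c|82|
→ t3 |38|f2|7c|f6|f3|f3|38|13|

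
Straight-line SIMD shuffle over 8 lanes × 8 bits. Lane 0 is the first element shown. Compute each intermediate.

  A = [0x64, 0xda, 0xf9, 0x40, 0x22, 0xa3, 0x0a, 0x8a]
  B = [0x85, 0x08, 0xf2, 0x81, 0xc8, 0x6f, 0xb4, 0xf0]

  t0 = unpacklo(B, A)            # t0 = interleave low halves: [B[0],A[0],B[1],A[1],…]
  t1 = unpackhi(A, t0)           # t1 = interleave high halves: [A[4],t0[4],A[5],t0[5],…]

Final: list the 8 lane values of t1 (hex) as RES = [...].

  t0: 85 64 08 da f2 f9 81 40
  t1: 22 f2 a3 f9 0a 81 8a 40

RES = [0x22, 0xf2, 0xa3, 0xf9, 0x0a, 0x81, 0x8a, 0x40]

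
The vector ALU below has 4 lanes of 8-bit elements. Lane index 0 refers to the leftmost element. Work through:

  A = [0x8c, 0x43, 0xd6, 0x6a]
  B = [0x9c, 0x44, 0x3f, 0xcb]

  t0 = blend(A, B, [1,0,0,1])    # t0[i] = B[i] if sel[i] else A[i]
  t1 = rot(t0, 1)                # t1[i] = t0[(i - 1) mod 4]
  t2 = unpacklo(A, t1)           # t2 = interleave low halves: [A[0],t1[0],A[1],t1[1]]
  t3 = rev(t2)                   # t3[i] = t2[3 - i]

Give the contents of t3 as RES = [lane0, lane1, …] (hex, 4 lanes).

→ t0 |9c|43|d6|cb|
→ t1 |cb|9c|43|d6|
→ t2 |8c|cb|43|9c|
→ t3 |9c|43|cb|8c|

RES = [0x9c, 0x43, 0xcb, 0x8c]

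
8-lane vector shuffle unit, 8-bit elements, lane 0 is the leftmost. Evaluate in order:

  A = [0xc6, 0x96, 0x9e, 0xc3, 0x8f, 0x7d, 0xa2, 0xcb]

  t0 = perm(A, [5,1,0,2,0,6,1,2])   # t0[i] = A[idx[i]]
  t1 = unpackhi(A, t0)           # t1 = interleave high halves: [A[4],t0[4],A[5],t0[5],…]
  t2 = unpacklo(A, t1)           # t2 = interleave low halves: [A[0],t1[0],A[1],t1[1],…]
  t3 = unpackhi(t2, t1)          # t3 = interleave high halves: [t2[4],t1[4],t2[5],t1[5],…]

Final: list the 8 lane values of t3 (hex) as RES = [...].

RES = [ 0x9e  0xa2  0x7d  0x96  0xc3  0xcb  0xa2  0x9e ]

t0 = [0x7d, 0x96, 0xc6, 0x9e, 0xc6, 0xa2, 0x96, 0x9e]
t1 = [0x8f, 0xc6, 0x7d, 0xa2, 0xa2, 0x96, 0xcb, 0x9e]
t2 = [0xc6, 0x8f, 0x96, 0xc6, 0x9e, 0x7d, 0xc3, 0xa2]
t3 = [0x9e, 0xa2, 0x7d, 0x96, 0xc3, 0xcb, 0xa2, 0x9e]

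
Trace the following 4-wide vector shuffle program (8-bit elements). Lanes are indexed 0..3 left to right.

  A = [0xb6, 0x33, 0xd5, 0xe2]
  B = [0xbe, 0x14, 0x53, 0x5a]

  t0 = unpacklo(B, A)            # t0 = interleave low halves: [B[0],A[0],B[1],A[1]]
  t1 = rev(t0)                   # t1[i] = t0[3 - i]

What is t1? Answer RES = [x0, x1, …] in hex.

RES = [ 0x33  0x14  0xb6  0xbe ]

t0 = [0xbe, 0xb6, 0x14, 0x33]
t1 = [0x33, 0x14, 0xb6, 0xbe]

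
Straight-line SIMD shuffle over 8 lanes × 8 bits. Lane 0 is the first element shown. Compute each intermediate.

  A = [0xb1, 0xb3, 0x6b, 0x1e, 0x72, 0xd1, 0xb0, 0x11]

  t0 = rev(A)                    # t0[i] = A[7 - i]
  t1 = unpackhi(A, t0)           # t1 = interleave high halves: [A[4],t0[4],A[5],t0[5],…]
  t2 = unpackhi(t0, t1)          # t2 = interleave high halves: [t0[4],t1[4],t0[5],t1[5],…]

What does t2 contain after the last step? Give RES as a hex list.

  t0: 11 b0 d1 72 1e 6b b3 b1
  t1: 72 1e d1 6b b0 b3 11 b1
  t2: 1e b0 6b b3 b3 11 b1 b1

RES = [ 0x1e  0xb0  0x6b  0xb3  0xb3  0x11  0xb1  0xb1 ]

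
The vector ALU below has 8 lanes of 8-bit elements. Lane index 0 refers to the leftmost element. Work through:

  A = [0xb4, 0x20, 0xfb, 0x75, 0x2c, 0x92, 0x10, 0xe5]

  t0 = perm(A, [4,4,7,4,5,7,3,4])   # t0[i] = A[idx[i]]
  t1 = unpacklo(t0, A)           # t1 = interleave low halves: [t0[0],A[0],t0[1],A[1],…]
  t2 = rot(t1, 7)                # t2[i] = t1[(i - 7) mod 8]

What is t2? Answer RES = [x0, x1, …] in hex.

t0 = [0x2c, 0x2c, 0xe5, 0x2c, 0x92, 0xe5, 0x75, 0x2c]
t1 = [0x2c, 0xb4, 0x2c, 0x20, 0xe5, 0xfb, 0x2c, 0x75]
t2 = [0xb4, 0x2c, 0x20, 0xe5, 0xfb, 0x2c, 0x75, 0x2c]

RES = [ 0xb4  0x2c  0x20  0xe5  0xfb  0x2c  0x75  0x2c ]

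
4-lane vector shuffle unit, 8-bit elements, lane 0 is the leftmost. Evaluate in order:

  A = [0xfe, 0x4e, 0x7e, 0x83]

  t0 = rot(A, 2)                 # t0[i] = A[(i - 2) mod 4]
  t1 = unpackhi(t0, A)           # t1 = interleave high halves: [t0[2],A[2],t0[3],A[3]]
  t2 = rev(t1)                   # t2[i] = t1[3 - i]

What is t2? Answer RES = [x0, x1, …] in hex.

  t0: 7e 83 fe 4e
  t1: fe 7e 4e 83
  t2: 83 4e 7e fe

RES = [ 0x83  0x4e  0x7e  0xfe ]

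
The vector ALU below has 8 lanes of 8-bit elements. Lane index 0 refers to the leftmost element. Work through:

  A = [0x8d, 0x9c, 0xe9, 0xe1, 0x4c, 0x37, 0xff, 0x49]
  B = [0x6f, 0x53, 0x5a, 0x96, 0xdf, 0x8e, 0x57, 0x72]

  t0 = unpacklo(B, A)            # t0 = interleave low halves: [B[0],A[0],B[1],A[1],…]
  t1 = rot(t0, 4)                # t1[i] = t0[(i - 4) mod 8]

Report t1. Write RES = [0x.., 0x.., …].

  t0: 6f 8d 53 9c 5a e9 96 e1
  t1: 5a e9 96 e1 6f 8d 53 9c

RES = [ 0x5a  0xe9  0x96  0xe1  0x6f  0x8d  0x53  0x9c ]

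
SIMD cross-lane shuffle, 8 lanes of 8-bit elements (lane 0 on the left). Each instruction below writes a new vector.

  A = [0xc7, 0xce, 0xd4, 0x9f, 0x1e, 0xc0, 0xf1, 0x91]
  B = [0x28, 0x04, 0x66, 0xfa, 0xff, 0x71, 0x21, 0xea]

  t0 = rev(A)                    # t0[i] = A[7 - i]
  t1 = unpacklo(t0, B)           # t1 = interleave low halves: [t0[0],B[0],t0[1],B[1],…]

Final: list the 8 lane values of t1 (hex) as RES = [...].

t0 = [0x91, 0xf1, 0xc0, 0x1e, 0x9f, 0xd4, 0xce, 0xc7]
t1 = [0x91, 0x28, 0xf1, 0x04, 0xc0, 0x66, 0x1e, 0xfa]

RES = [0x91, 0x28, 0xf1, 0x04, 0xc0, 0x66, 0x1e, 0xfa]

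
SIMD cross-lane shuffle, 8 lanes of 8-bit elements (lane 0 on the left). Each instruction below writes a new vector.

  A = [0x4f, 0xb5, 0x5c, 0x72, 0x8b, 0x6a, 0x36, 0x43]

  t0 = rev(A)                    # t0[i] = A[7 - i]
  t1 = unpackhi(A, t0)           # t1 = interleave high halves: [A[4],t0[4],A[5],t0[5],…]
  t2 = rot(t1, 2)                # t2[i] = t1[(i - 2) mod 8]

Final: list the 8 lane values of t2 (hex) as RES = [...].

RES = [0x43, 0x4f, 0x8b, 0x72, 0x6a, 0x5c, 0x36, 0xb5]

t0 = [0x43, 0x36, 0x6a, 0x8b, 0x72, 0x5c, 0xb5, 0x4f]
t1 = [0x8b, 0x72, 0x6a, 0x5c, 0x36, 0xb5, 0x43, 0x4f]
t2 = [0x43, 0x4f, 0x8b, 0x72, 0x6a, 0x5c, 0x36, 0xb5]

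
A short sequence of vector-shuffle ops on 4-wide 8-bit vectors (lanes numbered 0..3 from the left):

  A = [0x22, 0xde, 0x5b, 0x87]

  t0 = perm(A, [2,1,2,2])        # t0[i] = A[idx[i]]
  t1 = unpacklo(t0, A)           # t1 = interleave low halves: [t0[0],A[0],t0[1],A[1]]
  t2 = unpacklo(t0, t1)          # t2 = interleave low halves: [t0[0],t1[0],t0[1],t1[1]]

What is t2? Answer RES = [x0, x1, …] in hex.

RES = [ 0x5b  0x5b  0xde  0x22 ]

→ t0 |5b|de|5b|5b|
→ t1 |5b|22|de|de|
→ t2 |5b|5b|de|22|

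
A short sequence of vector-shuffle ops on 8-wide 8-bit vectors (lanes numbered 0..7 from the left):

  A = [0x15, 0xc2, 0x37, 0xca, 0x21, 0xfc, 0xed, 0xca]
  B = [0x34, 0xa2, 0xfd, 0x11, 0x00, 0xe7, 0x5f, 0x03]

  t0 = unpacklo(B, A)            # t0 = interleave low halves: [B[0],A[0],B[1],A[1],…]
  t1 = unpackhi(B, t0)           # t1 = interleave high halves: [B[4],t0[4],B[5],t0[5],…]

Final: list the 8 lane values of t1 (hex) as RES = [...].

RES = [0x00, 0xfd, 0xe7, 0x37, 0x5f, 0x11, 0x03, 0xca]

→ t0 |34|15|a2|c2|fd|37|11|ca|
→ t1 |00|fd|e7|37|5f|11|03|ca|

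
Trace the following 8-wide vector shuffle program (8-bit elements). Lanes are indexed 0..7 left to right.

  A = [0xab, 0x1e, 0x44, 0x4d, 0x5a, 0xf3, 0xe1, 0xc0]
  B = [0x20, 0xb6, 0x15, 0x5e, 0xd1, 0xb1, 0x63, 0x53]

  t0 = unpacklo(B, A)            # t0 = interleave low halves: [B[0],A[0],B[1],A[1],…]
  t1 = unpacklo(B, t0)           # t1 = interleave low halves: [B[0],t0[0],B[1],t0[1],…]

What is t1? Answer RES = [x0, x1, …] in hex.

t0 = [0x20, 0xab, 0xb6, 0x1e, 0x15, 0x44, 0x5e, 0x4d]
t1 = [0x20, 0x20, 0xb6, 0xab, 0x15, 0xb6, 0x5e, 0x1e]

RES = [ 0x20  0x20  0xb6  0xab  0x15  0xb6  0x5e  0x1e ]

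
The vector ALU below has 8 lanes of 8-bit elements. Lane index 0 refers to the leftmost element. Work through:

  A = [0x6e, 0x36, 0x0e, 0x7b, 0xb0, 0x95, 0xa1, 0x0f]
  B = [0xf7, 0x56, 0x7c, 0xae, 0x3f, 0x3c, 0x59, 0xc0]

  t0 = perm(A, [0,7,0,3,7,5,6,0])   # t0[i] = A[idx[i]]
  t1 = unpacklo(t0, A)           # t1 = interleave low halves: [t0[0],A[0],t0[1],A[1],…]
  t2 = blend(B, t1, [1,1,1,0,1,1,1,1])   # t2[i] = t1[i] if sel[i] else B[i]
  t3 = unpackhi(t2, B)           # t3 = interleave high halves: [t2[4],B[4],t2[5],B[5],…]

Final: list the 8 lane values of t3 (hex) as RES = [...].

  t0: 6e 0f 6e 7b 0f 95 a1 6e
  t1: 6e 6e 0f 36 6e 0e 7b 7b
  t2: 6e 6e 0f ae 6e 0e 7b 7b
  t3: 6e 3f 0e 3c 7b 59 7b c0

RES = [ 0x6e  0x3f  0x0e  0x3c  0x7b  0x59  0x7b  0xc0 ]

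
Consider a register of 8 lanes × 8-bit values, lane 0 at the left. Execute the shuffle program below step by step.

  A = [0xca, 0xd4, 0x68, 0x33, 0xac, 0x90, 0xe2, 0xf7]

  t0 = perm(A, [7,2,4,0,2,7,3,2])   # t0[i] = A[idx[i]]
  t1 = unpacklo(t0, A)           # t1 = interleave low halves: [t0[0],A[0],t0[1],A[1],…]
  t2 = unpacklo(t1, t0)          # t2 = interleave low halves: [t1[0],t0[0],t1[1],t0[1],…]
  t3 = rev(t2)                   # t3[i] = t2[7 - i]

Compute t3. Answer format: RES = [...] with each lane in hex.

t0 = [0xf7, 0x68, 0xac, 0xca, 0x68, 0xf7, 0x33, 0x68]
t1 = [0xf7, 0xca, 0x68, 0xd4, 0xac, 0x68, 0xca, 0x33]
t2 = [0xf7, 0xf7, 0xca, 0x68, 0x68, 0xac, 0xd4, 0xca]
t3 = [0xca, 0xd4, 0xac, 0x68, 0x68, 0xca, 0xf7, 0xf7]

RES = [ 0xca  0xd4  0xac  0x68  0x68  0xca  0xf7  0xf7 ]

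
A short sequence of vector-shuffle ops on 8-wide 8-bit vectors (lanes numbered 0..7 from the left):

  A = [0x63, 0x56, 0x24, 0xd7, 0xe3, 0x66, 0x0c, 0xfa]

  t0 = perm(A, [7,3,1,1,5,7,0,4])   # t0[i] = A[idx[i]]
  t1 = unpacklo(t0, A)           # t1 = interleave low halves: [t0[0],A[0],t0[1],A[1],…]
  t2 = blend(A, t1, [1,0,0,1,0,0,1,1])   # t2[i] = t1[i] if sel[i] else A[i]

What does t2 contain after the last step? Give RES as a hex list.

RES = [0xfa, 0x56, 0x24, 0x56, 0xe3, 0x66, 0x56, 0xd7]

→ t0 |fa|d7|56|56|66|fa|63|e3|
→ t1 |fa|63|d7|56|56|24|56|d7|
→ t2 |fa|56|24|56|e3|66|56|d7|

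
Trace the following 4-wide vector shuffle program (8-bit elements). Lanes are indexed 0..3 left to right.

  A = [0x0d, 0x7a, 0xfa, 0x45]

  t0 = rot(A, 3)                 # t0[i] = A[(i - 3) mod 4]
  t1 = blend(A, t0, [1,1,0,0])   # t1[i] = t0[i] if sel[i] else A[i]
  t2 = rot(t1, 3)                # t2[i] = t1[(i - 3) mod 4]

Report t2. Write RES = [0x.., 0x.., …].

RES = [0xfa, 0xfa, 0x45, 0x7a]

  t0: 7a fa 45 0d
  t1: 7a fa fa 45
  t2: fa fa 45 7a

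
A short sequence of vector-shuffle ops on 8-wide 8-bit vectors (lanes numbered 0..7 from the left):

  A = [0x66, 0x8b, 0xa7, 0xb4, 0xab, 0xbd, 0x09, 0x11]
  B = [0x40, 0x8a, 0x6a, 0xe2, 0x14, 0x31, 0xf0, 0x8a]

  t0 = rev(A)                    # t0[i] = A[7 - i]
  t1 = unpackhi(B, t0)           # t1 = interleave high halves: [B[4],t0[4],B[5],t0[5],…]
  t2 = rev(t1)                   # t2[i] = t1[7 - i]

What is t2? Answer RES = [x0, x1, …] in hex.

→ t0 |11|09|bd|ab|b4|a7|8b|66|
→ t1 |14|b4|31|a7|f0|8b|8a|66|
→ t2 |66|8a|8b|f0|a7|31|b4|14|

RES = [ 0x66  0x8a  0x8b  0xf0  0xa7  0x31  0xb4  0x14 ]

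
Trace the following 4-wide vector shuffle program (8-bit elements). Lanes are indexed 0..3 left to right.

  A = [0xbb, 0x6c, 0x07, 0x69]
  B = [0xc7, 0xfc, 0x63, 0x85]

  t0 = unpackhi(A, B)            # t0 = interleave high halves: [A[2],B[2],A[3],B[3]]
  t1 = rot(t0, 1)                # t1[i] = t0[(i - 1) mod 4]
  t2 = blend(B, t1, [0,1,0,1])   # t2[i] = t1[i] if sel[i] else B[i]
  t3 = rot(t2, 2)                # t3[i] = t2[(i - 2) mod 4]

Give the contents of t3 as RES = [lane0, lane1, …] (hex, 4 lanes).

RES = [ 0x63  0x69  0xc7  0x07 ]

  t0: 07 63 69 85
  t1: 85 07 63 69
  t2: c7 07 63 69
  t3: 63 69 c7 07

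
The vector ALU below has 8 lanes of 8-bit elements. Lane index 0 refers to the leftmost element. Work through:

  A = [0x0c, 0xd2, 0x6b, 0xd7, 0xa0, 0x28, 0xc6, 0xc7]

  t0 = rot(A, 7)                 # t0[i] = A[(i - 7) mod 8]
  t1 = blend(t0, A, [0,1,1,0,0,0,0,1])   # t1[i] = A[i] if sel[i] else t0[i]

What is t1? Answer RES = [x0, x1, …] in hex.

  t0: d2 6b d7 a0 28 c6 c7 0c
  t1: d2 d2 6b a0 28 c6 c7 c7

RES = [0xd2, 0xd2, 0x6b, 0xa0, 0x28, 0xc6, 0xc7, 0xc7]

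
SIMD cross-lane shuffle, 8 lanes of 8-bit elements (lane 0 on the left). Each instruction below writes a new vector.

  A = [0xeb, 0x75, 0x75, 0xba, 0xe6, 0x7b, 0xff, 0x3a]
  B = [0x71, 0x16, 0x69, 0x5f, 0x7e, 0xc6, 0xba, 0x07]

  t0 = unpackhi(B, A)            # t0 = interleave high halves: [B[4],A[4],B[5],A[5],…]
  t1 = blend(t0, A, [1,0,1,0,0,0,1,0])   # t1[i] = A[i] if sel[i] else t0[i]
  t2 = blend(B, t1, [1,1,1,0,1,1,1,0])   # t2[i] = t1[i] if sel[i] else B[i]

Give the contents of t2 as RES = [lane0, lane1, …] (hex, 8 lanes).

RES = [ 0xeb  0xe6  0x75  0x5f  0xba  0xff  0xff  0x07 ]

→ t0 |7e|e6|c6|7b|ba|ff|07|3a|
→ t1 |eb|e6|75|7b|ba|ff|ff|3a|
→ t2 |eb|e6|75|5f|ba|ff|ff|07|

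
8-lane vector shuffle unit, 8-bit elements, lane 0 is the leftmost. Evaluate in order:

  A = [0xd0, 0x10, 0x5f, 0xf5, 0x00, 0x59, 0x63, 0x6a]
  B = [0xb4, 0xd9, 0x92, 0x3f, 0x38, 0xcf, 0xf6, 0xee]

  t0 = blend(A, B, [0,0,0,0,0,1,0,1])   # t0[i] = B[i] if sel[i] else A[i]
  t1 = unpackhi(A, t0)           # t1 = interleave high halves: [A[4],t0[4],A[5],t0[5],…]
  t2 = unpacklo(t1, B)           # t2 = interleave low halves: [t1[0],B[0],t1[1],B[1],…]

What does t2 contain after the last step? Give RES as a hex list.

→ t0 |d0|10|5f|f5|00|cf|63|ee|
→ t1 |00|00|59|cf|63|63|6a|ee|
→ t2 |00|b4|00|d9|59|92|cf|3f|

RES = [ 0x00  0xb4  0x00  0xd9  0x59  0x92  0xcf  0x3f ]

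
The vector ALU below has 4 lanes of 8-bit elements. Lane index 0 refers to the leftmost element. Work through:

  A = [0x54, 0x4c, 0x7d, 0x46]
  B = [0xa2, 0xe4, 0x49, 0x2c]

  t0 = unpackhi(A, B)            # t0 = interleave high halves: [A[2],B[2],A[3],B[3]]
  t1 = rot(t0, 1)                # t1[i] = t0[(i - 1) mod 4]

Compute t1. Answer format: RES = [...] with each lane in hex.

t0 = [0x7d, 0x49, 0x46, 0x2c]
t1 = [0x2c, 0x7d, 0x49, 0x46]

RES = [ 0x2c  0x7d  0x49  0x46 ]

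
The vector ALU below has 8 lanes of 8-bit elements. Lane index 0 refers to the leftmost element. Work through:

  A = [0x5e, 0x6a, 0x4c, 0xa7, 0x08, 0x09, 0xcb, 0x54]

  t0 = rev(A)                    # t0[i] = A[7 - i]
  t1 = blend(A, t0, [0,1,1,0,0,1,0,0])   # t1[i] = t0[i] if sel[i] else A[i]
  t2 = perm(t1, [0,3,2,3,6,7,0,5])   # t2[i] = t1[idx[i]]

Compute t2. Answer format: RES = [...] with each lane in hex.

RES = [0x5e, 0xa7, 0x09, 0xa7, 0xcb, 0x54, 0x5e, 0x4c]

→ t0 |54|cb|09|08|a7|4c|6a|5e|
→ t1 |5e|cb|09|a7|08|4c|cb|54|
→ t2 |5e|a7|09|a7|cb|54|5e|4c|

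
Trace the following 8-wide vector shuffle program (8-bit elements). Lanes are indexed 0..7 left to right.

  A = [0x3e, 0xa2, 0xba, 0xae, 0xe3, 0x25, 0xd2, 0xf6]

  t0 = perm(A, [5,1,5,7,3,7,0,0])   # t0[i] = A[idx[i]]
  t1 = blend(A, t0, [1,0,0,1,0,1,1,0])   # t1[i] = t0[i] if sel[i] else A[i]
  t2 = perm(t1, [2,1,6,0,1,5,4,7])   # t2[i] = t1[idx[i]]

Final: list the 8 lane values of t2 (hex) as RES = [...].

t0 = [0x25, 0xa2, 0x25, 0xf6, 0xae, 0xf6, 0x3e, 0x3e]
t1 = [0x25, 0xa2, 0xba, 0xf6, 0xe3, 0xf6, 0x3e, 0xf6]
t2 = [0xba, 0xa2, 0x3e, 0x25, 0xa2, 0xf6, 0xe3, 0xf6]

RES = [ 0xba  0xa2  0x3e  0x25  0xa2  0xf6  0xe3  0xf6 ]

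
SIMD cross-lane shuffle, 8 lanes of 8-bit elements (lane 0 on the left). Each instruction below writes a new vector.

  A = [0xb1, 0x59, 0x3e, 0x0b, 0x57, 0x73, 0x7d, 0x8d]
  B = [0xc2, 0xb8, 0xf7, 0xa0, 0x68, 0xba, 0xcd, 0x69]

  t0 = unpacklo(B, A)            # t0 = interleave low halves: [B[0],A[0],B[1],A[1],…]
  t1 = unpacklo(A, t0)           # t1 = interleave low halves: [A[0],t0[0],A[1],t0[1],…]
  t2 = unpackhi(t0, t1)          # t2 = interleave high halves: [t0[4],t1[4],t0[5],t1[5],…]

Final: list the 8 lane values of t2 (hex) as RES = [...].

→ t0 |c2|b1|b8|59|f7|3e|a0|0b|
→ t1 |b1|c2|59|b1|3e|b8|0b|59|
→ t2 |f7|3e|3e|b8|a0|0b|0b|59|

RES = [ 0xf7  0x3e  0x3e  0xb8  0xa0  0x0b  0x0b  0x59 ]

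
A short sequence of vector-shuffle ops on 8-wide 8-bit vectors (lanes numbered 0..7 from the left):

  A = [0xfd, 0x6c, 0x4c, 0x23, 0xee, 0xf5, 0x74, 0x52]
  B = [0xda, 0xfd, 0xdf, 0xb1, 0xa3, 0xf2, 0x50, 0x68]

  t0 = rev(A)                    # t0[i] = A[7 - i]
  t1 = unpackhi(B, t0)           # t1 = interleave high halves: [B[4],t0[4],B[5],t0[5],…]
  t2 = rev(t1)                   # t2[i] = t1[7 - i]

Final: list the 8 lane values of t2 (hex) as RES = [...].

t0 = [0x52, 0x74, 0xf5, 0xee, 0x23, 0x4c, 0x6c, 0xfd]
t1 = [0xa3, 0x23, 0xf2, 0x4c, 0x50, 0x6c, 0x68, 0xfd]
t2 = [0xfd, 0x68, 0x6c, 0x50, 0x4c, 0xf2, 0x23, 0xa3]

RES = [ 0xfd  0x68  0x6c  0x50  0x4c  0xf2  0x23  0xa3 ]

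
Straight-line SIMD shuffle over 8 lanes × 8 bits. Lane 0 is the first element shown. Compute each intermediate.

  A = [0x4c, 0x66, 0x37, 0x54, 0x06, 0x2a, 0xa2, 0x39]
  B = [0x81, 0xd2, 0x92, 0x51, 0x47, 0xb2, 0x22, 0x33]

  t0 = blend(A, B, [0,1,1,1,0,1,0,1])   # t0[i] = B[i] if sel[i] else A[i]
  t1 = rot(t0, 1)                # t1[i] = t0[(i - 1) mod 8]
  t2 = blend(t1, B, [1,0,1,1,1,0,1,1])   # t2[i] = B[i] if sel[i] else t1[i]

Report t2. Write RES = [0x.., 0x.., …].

  t0: 4c d2 92 51 06 b2 a2 33
  t1: 33 4c d2 92 51 06 b2 a2
  t2: 81 4c 92 51 47 06 22 33

RES = [ 0x81  0x4c  0x92  0x51  0x47  0x06  0x22  0x33 ]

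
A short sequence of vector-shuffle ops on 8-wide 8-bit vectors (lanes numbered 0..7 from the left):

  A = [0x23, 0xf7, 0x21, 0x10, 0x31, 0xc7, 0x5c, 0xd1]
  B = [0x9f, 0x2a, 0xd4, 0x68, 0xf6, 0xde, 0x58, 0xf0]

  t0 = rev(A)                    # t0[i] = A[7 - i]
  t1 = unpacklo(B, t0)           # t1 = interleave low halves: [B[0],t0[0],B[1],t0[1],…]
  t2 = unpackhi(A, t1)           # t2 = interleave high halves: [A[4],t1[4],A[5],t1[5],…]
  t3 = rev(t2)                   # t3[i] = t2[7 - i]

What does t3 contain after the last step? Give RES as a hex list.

RES = [ 0x31  0xd1  0x68  0x5c  0xc7  0xc7  0xd4  0x31 ]

  t0: d1 5c c7 31 10 21 f7 23
  t1: 9f d1 2a 5c d4 c7 68 31
  t2: 31 d4 c7 c7 5c 68 d1 31
  t3: 31 d1 68 5c c7 c7 d4 31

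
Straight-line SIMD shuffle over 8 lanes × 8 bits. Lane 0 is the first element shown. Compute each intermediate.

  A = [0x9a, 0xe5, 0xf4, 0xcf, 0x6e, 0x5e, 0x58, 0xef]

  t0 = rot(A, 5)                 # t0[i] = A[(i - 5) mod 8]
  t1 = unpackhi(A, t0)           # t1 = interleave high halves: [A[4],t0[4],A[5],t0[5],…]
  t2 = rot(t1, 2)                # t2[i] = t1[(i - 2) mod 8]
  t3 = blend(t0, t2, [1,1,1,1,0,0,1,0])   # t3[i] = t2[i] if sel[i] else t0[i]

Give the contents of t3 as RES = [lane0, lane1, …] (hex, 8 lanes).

RES = [ 0xef  0xf4  0x6e  0xef  0xef  0x9a  0x58  0xf4 ]

t0 = [0xcf, 0x6e, 0x5e, 0x58, 0xef, 0x9a, 0xe5, 0xf4]
t1 = [0x6e, 0xef, 0x5e, 0x9a, 0x58, 0xe5, 0xef, 0xf4]
t2 = [0xef, 0xf4, 0x6e, 0xef, 0x5e, 0x9a, 0x58, 0xe5]
t3 = [0xef, 0xf4, 0x6e, 0xef, 0xef, 0x9a, 0x58, 0xf4]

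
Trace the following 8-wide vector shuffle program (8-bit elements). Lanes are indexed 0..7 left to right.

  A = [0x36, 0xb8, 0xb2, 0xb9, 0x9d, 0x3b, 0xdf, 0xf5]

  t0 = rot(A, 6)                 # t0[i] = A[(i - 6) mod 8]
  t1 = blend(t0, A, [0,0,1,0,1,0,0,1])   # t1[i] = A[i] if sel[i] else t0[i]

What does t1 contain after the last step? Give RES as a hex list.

RES = [0xb2, 0xb9, 0xb2, 0x3b, 0x9d, 0xf5, 0x36, 0xf5]

→ t0 |b2|b9|9d|3b|df|f5|36|b8|
→ t1 |b2|b9|b2|3b|9d|f5|36|f5|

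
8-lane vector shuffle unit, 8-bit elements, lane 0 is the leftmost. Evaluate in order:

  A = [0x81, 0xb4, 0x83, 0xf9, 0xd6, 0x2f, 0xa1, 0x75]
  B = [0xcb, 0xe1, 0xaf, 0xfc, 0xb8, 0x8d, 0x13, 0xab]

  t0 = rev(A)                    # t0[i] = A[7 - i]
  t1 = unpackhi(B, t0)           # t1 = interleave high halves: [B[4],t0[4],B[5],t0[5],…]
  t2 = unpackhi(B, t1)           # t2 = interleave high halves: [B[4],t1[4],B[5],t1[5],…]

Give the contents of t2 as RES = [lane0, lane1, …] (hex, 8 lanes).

→ t0 |75|a1|2f|d6|f9|83|b4|81|
→ t1 |b8|f9|8d|83|13|b4|ab|81|
→ t2 |b8|13|8d|b4|13|ab|ab|81|

RES = [0xb8, 0x13, 0x8d, 0xb4, 0x13, 0xab, 0xab, 0x81]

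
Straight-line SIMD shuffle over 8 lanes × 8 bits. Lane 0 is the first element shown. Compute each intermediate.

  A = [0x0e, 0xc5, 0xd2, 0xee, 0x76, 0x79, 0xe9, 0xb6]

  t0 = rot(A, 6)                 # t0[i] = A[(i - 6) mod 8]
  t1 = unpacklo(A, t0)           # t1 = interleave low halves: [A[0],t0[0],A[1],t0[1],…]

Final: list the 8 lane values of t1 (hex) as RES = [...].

RES = [0x0e, 0xd2, 0xc5, 0xee, 0xd2, 0x76, 0xee, 0x79]

  t0: d2 ee 76 79 e9 b6 0e c5
  t1: 0e d2 c5 ee d2 76 ee 79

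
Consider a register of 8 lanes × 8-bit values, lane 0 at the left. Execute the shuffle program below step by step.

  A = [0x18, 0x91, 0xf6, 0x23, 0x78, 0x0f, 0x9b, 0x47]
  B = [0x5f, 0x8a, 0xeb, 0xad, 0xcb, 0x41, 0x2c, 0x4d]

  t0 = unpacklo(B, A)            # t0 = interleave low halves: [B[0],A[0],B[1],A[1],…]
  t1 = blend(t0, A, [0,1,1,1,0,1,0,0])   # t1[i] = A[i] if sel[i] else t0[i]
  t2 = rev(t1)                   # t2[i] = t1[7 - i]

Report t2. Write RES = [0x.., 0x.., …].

RES = [0x23, 0xad, 0x0f, 0xeb, 0x23, 0xf6, 0x91, 0x5f]

t0 = [0x5f, 0x18, 0x8a, 0x91, 0xeb, 0xf6, 0xad, 0x23]
t1 = [0x5f, 0x91, 0xf6, 0x23, 0xeb, 0x0f, 0xad, 0x23]
t2 = [0x23, 0xad, 0x0f, 0xeb, 0x23, 0xf6, 0x91, 0x5f]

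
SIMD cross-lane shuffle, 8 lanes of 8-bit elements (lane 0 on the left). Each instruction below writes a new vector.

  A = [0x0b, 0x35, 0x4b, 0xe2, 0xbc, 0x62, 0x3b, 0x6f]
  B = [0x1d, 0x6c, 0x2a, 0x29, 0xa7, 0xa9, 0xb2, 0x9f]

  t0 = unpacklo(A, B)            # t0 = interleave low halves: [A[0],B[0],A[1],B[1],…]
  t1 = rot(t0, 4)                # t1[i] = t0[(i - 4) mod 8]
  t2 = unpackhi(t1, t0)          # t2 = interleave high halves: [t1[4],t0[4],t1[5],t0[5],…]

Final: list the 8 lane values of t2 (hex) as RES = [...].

RES = [0x0b, 0x4b, 0x1d, 0x2a, 0x35, 0xe2, 0x6c, 0x29]

  t0: 0b 1d 35 6c 4b 2a e2 29
  t1: 4b 2a e2 29 0b 1d 35 6c
  t2: 0b 4b 1d 2a 35 e2 6c 29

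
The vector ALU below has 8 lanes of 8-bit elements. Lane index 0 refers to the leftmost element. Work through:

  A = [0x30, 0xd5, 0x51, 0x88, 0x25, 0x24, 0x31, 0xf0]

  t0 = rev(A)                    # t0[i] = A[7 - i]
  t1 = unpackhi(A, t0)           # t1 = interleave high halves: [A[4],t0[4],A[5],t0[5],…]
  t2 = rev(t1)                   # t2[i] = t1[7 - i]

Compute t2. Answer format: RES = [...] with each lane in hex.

  t0: f0 31 24 25 88 51 d5 30
  t1: 25 88 24 51 31 d5 f0 30
  t2: 30 f0 d5 31 51 24 88 25

RES = [ 0x30  0xf0  0xd5  0x31  0x51  0x24  0x88  0x25 ]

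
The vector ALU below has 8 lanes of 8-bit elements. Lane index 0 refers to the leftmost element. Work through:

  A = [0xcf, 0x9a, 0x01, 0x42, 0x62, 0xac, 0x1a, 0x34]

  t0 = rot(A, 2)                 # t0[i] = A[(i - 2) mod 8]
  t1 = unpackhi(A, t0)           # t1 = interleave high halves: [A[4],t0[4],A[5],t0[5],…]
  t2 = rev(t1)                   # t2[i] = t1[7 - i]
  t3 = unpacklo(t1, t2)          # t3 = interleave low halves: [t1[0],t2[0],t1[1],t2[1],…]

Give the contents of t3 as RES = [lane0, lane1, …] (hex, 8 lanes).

RES = [ 0x62  0xac  0x01  0x34  0xac  0x62  0x42  0x1a ]

→ t0 |1a|34|cf|9a|01|42|62|ac|
→ t1 |62|01|ac|42|1a|62|34|ac|
→ t2 |ac|34|62|1a|42|ac|01|62|
→ t3 |62|ac|01|34|ac|62|42|1a|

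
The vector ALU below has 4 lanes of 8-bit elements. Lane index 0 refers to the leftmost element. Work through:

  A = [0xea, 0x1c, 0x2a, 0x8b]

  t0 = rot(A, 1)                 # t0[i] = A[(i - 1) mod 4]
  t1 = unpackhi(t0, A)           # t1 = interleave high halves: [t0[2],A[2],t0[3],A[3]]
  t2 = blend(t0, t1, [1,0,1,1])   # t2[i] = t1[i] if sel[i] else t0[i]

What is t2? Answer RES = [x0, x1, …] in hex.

t0 = [0x8b, 0xea, 0x1c, 0x2a]
t1 = [0x1c, 0x2a, 0x2a, 0x8b]
t2 = [0x1c, 0xea, 0x2a, 0x8b]

RES = [0x1c, 0xea, 0x2a, 0x8b]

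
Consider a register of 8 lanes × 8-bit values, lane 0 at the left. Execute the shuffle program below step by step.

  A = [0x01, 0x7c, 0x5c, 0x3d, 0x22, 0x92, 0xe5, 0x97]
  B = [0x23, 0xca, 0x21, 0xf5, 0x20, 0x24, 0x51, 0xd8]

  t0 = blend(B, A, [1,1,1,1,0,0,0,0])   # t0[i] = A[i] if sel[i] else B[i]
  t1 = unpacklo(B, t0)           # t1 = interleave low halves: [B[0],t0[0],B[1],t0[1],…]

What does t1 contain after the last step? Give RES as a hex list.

RES = [0x23, 0x01, 0xca, 0x7c, 0x21, 0x5c, 0xf5, 0x3d]

  t0: 01 7c 5c 3d 20 24 51 d8
  t1: 23 01 ca 7c 21 5c f5 3d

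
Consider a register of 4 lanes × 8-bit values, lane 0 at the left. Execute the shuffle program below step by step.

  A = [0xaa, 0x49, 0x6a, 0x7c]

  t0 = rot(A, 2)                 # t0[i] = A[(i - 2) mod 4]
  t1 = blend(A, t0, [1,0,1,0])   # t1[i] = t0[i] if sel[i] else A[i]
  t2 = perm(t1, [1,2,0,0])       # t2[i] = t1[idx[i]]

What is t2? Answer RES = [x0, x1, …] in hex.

t0 = [0x6a, 0x7c, 0xaa, 0x49]
t1 = [0x6a, 0x49, 0xaa, 0x7c]
t2 = [0x49, 0xaa, 0x6a, 0x6a]

RES = [0x49, 0xaa, 0x6a, 0x6a]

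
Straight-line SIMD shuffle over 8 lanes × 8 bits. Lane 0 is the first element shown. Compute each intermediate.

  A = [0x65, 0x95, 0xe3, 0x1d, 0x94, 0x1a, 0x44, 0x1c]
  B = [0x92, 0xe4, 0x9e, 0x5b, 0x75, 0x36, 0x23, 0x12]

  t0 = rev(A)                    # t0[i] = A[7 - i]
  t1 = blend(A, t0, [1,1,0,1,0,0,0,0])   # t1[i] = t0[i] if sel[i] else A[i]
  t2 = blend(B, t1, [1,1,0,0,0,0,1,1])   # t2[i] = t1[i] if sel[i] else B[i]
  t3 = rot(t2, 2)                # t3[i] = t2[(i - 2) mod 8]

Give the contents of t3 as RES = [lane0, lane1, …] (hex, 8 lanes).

  t0: 1c 44 1a 94 1d e3 95 65
  t1: 1c 44 e3 94 94 1a 44 1c
  t2: 1c 44 9e 5b 75 36 44 1c
  t3: 44 1c 1c 44 9e 5b 75 36

RES = [ 0x44  0x1c  0x1c  0x44  0x9e  0x5b  0x75  0x36 ]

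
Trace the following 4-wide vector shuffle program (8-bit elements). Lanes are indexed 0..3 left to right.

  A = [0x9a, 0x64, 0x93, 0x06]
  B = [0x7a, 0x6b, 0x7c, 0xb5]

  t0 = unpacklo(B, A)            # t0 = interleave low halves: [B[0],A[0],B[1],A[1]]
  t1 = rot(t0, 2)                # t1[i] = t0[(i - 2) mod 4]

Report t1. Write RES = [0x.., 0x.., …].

RES = [0x6b, 0x64, 0x7a, 0x9a]

t0 = [0x7a, 0x9a, 0x6b, 0x64]
t1 = [0x6b, 0x64, 0x7a, 0x9a]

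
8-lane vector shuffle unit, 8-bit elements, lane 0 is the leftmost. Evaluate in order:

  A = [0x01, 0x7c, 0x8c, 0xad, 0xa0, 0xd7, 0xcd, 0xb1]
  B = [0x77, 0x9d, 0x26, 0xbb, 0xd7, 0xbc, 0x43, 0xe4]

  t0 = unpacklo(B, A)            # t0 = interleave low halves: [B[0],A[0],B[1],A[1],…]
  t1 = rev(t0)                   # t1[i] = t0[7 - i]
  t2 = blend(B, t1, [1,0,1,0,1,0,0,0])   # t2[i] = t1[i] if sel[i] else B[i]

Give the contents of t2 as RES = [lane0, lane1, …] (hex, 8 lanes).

RES = [0xad, 0x9d, 0x8c, 0xbb, 0x7c, 0xbc, 0x43, 0xe4]

→ t0 |77|01|9d|7c|26|8c|bb|ad|
→ t1 |ad|bb|8c|26|7c|9d|01|77|
→ t2 |ad|9d|8c|bb|7c|bc|43|e4|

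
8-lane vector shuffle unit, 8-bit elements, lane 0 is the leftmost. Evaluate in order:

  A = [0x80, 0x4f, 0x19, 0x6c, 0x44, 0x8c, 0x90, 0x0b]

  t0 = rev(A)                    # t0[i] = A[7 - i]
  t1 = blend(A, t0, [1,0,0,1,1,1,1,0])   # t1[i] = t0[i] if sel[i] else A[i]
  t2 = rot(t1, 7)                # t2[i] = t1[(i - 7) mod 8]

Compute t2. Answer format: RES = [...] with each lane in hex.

RES = [ 0x4f  0x19  0x44  0x6c  0x19  0x4f  0x0b  0x0b ]

  t0: 0b 90 8c 44 6c 19 4f 80
  t1: 0b 4f 19 44 6c 19 4f 0b
  t2: 4f 19 44 6c 19 4f 0b 0b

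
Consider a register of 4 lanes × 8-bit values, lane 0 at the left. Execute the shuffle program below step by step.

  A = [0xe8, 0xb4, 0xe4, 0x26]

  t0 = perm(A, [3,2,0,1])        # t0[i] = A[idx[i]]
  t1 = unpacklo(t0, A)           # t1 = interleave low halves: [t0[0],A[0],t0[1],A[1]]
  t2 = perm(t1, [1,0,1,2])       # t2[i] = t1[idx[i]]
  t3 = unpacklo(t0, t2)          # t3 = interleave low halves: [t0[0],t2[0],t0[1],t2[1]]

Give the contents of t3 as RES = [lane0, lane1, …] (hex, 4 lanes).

t0 = [0x26, 0xe4, 0xe8, 0xb4]
t1 = [0x26, 0xe8, 0xe4, 0xb4]
t2 = [0xe8, 0x26, 0xe8, 0xe4]
t3 = [0x26, 0xe8, 0xe4, 0x26]

RES = [0x26, 0xe8, 0xe4, 0x26]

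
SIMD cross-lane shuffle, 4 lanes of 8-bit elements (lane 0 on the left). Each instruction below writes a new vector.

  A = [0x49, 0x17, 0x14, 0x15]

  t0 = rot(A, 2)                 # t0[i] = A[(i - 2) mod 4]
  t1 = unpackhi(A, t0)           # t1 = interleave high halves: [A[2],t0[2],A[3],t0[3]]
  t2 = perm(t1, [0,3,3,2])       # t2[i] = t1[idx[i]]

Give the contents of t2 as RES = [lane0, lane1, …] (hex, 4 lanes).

→ t0 |14|15|49|17|
→ t1 |14|49|15|17|
→ t2 |14|17|17|15|

RES = [0x14, 0x17, 0x17, 0x15]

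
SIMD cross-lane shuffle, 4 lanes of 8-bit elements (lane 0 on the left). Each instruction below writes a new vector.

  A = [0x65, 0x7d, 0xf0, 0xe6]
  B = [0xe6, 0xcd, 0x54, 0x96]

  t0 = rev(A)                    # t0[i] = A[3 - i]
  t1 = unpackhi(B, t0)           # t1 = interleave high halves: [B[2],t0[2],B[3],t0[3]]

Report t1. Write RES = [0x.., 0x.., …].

RES = [ 0x54  0x7d  0x96  0x65 ]

t0 = [0xe6, 0xf0, 0x7d, 0x65]
t1 = [0x54, 0x7d, 0x96, 0x65]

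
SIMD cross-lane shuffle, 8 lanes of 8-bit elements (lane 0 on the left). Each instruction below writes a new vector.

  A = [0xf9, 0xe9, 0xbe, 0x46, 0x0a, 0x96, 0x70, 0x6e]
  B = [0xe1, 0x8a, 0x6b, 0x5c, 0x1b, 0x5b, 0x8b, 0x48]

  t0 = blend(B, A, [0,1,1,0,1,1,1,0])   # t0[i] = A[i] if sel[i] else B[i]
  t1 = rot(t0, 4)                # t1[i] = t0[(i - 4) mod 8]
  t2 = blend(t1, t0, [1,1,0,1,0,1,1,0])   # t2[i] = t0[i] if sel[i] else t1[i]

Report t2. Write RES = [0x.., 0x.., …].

t0 = [0xe1, 0xe9, 0xbe, 0x5c, 0x0a, 0x96, 0x70, 0x48]
t1 = [0x0a, 0x96, 0x70, 0x48, 0xe1, 0xe9, 0xbe, 0x5c]
t2 = [0xe1, 0xe9, 0x70, 0x5c, 0xe1, 0x96, 0x70, 0x5c]

RES = [ 0xe1  0xe9  0x70  0x5c  0xe1  0x96  0x70  0x5c ]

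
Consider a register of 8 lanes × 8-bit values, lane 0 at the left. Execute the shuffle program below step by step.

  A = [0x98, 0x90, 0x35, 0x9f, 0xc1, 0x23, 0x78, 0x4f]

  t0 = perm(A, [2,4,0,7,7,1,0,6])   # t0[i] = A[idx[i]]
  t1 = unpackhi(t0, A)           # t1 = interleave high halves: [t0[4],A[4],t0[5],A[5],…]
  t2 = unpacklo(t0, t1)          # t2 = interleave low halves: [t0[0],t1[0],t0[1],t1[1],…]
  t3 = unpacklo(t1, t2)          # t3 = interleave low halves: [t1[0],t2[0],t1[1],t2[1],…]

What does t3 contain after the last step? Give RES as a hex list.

→ t0 |35|c1|98|4f|4f|90|98|78|
→ t1 |4f|c1|90|23|98|78|78|4f|
→ t2 |35|4f|c1|c1|98|90|4f|23|
→ t3 |4f|35|c1|4f|90|c1|23|c1|

RES = [0x4f, 0x35, 0xc1, 0x4f, 0x90, 0xc1, 0x23, 0xc1]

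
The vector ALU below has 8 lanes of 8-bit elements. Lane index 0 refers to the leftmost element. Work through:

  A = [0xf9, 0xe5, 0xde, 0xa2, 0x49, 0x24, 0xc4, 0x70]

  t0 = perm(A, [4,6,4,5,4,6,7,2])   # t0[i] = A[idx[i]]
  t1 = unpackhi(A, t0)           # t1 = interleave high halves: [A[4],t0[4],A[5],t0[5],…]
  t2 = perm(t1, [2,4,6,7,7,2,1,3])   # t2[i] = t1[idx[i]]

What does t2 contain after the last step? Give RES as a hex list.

  t0: 49 c4 49 24 49 c4 70 de
  t1: 49 49 24 c4 c4 70 70 de
  t2: 24 c4 70 de de 24 49 c4

RES = [0x24, 0xc4, 0x70, 0xde, 0xde, 0x24, 0x49, 0xc4]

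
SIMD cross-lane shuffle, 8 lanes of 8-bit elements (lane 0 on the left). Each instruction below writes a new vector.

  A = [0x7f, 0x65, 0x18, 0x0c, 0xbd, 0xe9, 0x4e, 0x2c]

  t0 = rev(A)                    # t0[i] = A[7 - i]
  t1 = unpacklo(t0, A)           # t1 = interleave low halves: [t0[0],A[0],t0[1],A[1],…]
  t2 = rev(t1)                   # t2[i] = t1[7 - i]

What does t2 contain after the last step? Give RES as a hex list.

RES = [ 0x0c  0xbd  0x18  0xe9  0x65  0x4e  0x7f  0x2c ]

  t0: 2c 4e e9 bd 0c 18 65 7f
  t1: 2c 7f 4e 65 e9 18 bd 0c
  t2: 0c bd 18 e9 65 4e 7f 2c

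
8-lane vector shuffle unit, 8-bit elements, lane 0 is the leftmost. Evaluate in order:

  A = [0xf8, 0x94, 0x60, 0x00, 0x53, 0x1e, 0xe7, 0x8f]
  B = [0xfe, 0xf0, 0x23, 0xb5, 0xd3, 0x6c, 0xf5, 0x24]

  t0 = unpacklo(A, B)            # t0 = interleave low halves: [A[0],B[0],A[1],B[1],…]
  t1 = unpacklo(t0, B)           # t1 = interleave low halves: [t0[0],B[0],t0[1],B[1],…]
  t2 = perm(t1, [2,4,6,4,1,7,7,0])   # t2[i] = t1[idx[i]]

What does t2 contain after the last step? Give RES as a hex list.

→ t0 |f8|fe|94|f0|60|23|00|b5|
→ t1 |f8|fe|fe|f0|94|23|f0|b5|
→ t2 |fe|94|f0|94|fe|b5|b5|f8|

RES = [0xfe, 0x94, 0xf0, 0x94, 0xfe, 0xb5, 0xb5, 0xf8]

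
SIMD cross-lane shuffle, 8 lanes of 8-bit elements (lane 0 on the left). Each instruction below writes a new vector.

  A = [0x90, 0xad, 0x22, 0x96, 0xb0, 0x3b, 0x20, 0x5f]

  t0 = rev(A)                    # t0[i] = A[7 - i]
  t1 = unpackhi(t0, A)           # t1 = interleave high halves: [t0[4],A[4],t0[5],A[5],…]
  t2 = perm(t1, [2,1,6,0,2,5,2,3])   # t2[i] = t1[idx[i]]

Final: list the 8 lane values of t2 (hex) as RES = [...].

t0 = [0x5f, 0x20, 0x3b, 0xb0, 0x96, 0x22, 0xad, 0x90]
t1 = [0x96, 0xb0, 0x22, 0x3b, 0xad, 0x20, 0x90, 0x5f]
t2 = [0x22, 0xb0, 0x90, 0x96, 0x22, 0x20, 0x22, 0x3b]

RES = [0x22, 0xb0, 0x90, 0x96, 0x22, 0x20, 0x22, 0x3b]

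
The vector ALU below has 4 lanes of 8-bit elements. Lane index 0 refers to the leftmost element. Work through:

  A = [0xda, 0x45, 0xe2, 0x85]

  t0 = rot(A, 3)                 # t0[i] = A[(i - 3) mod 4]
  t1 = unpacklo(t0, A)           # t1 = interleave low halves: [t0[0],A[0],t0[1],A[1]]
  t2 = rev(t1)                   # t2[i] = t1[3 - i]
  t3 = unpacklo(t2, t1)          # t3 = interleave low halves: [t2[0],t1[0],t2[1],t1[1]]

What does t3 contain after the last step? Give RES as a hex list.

RES = [0x45, 0x45, 0xe2, 0xda]

  t0: 45 e2 85 da
  t1: 45 da e2 45
  t2: 45 e2 da 45
  t3: 45 45 e2 da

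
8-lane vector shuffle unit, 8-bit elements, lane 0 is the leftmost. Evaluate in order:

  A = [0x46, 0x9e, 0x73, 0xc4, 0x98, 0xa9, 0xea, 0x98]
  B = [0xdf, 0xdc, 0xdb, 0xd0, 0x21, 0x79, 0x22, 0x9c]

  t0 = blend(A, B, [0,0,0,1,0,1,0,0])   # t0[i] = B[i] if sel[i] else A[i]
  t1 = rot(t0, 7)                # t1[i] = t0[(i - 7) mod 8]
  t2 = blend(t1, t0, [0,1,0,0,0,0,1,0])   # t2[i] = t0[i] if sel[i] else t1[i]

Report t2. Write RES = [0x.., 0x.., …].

t0 = [0x46, 0x9e, 0x73, 0xd0, 0x98, 0x79, 0xea, 0x98]
t1 = [0x9e, 0x73, 0xd0, 0x98, 0x79, 0xea, 0x98, 0x46]
t2 = [0x9e, 0x9e, 0xd0, 0x98, 0x79, 0xea, 0xea, 0x46]

RES = [ 0x9e  0x9e  0xd0  0x98  0x79  0xea  0xea  0x46 ]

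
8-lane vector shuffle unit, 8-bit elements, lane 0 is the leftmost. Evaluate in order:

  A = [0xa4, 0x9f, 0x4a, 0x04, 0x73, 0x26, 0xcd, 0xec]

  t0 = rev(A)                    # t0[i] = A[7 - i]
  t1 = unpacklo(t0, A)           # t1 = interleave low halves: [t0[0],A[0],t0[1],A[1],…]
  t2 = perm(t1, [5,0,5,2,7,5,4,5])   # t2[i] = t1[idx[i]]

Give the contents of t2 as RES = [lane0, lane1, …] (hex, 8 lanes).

RES = [0x4a, 0xec, 0x4a, 0xcd, 0x04, 0x4a, 0x26, 0x4a]

→ t0 |ec|cd|26|73|04|4a|9f|a4|
→ t1 |ec|a4|cd|9f|26|4a|73|04|
→ t2 |4a|ec|4a|cd|04|4a|26|4a|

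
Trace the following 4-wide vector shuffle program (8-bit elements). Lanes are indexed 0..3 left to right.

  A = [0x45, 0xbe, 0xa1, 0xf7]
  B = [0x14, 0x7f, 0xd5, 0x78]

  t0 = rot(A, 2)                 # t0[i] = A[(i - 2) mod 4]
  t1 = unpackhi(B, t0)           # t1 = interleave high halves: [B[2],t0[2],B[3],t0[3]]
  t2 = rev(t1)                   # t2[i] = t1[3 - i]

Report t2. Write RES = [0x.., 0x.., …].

  t0: a1 f7 45 be
  t1: d5 45 78 be
  t2: be 78 45 d5

RES = [0xbe, 0x78, 0x45, 0xd5]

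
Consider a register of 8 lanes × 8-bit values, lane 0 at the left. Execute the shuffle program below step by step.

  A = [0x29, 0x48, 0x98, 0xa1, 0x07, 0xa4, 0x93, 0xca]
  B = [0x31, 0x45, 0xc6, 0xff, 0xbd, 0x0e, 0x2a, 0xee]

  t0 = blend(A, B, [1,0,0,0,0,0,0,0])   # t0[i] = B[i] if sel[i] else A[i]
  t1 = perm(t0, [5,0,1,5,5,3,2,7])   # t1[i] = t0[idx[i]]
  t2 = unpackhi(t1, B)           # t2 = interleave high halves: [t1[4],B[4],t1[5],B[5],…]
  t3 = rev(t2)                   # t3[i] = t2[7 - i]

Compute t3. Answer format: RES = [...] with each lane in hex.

RES = [ 0xee  0xca  0x2a  0x98  0x0e  0xa1  0xbd  0xa4 ]

t0 = [0x31, 0x48, 0x98, 0xa1, 0x07, 0xa4, 0x93, 0xca]
t1 = [0xa4, 0x31, 0x48, 0xa4, 0xa4, 0xa1, 0x98, 0xca]
t2 = [0xa4, 0xbd, 0xa1, 0x0e, 0x98, 0x2a, 0xca, 0xee]
t3 = [0xee, 0xca, 0x2a, 0x98, 0x0e, 0xa1, 0xbd, 0xa4]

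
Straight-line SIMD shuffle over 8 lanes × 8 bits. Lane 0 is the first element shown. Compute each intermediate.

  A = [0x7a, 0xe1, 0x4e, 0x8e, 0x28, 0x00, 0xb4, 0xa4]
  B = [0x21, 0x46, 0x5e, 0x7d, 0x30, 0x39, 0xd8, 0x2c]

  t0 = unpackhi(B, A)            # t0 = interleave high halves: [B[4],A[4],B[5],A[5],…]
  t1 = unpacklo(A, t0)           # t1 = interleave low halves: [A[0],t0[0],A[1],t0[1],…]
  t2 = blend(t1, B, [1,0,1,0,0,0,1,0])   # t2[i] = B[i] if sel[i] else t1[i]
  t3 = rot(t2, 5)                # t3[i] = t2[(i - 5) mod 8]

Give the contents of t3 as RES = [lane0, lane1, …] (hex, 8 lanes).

→ t0 |30|28|39|00|d8|b4|2c|a4|
→ t1 |7a|30|e1|28|4e|39|8e|00|
→ t2 |21|30|5e|28|4e|39|d8|00|
→ t3 |28|4e|39|d8|00|21|30|5e|

RES = [0x28, 0x4e, 0x39, 0xd8, 0x00, 0x21, 0x30, 0x5e]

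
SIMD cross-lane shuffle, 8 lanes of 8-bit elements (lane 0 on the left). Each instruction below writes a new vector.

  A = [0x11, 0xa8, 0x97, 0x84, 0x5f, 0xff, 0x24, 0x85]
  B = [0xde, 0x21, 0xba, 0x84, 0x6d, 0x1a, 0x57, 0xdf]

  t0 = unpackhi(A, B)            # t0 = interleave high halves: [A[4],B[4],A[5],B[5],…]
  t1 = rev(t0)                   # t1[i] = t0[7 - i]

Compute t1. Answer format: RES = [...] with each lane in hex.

RES = [0xdf, 0x85, 0x57, 0x24, 0x1a, 0xff, 0x6d, 0x5f]

t0 = [0x5f, 0x6d, 0xff, 0x1a, 0x24, 0x57, 0x85, 0xdf]
t1 = [0xdf, 0x85, 0x57, 0x24, 0x1a, 0xff, 0x6d, 0x5f]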